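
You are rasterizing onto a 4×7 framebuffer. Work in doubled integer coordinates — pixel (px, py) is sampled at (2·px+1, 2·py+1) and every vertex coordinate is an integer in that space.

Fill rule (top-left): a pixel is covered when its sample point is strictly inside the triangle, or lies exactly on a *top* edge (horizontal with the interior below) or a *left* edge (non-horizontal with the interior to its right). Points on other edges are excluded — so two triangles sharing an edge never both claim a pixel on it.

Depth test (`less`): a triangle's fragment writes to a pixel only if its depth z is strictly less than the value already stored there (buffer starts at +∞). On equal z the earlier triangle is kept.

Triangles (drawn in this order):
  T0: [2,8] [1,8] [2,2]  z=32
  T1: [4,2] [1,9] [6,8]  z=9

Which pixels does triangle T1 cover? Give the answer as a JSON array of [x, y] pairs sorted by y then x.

T0:
  2·area = 6
  edge (2, 8)→(1, 8): d=(-1,0) right/bottom  bias=-1
  edge (1, 8)→(2, 2): d=(1,-6) top-left  bias=+0
  edge (2, 2)→(2, 8): d=(0,6) right/bottom  bias=-1
  covered (0 px):
    . . . .
    . . . .
    . . . .
    . . . .
    . . . .
    . . . .
    . . . .
T1:
  2·area = 32  (B↔C swapped to make it positive)
  edge (4, 2)→(6, 8): d=(2,6) right/bottom  bias=-1
  edge (6, 8)→(1, 9): d=(-5,1) right/bottom  bias=-1
  edge (1, 9)→(4, 2): d=(3,-7) top-left  bias=+0
    (1,2)@(3, 5): e=[12,18,2] → X
    (2,2)@(5, 5): e=[0,16,16] → .  [on edge]
    (1,3)@(3, 7): e=[16,8,8] → X
    (2,3)@(5, 7): e=[4,6,22] → X
    (3,3)@(7, 7): e=[-8,4,36] → .
    (0,4)@(1, 9): e=[32,0,0] → .  [on edge]
    (1,4)@(3, 9): e=[20,-2,14] → .
    (2,4)@(5, 9): e=[8,-4,28] → .
    (3,5)@(7, 11): e=[0,-16,48] → .  [on edge]
  covered (3 px):
    . . . .
    . . . .
    . X . .
    . X X .
    . . . .
    . . . .
    . . . .

Final: [[1,2],[1,3],[2,3]]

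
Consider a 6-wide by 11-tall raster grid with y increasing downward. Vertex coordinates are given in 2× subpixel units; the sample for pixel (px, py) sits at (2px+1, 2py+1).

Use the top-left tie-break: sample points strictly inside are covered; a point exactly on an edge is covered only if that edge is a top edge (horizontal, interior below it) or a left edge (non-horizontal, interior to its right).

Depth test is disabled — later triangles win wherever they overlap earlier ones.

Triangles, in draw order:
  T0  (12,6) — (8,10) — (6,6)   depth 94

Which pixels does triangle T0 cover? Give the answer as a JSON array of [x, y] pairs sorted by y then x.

T0:
  2·area = 24
  edge (12, 6)→(8, 10): d=(-4,4) right/bottom  bias=-1
  edge (8, 10)→(6, 6): d=(-2,-4) top-left  bias=+0
  edge (6, 6)→(12, 6): d=(6,0) top-left  bias=+0
    (3,3)@(7, 7): e=[16,2,6] → X
    (4,3)@(9, 7): e=[8,10,6] → X
    (5,3)@(11, 7): e=[0,18,6] → .  [on edge]
    (3,4)@(7, 9): e=[8,-2,18] → .
    (4,4)@(9, 9): e=[0,6,18] → .  [on edge]
    (3,5)@(7, 11): e=[0,-6,30] → .  [on edge]
    (2,6)@(5, 13): e=[0,-18,42] → .  [on edge]
    (1,7)@(3, 15): e=[0,-30,54] → .  [on edge]
    (0,8)@(1, 17): e=[0,-42,66] → .  [on edge]
  covered (2 px):
    . . . . . .
    . . . . . .
    . . . . . .
    . . . X X .
    . . . . . .
    . . . . . .
    . . . . . .
    . . . . . .
    . . . . . .
    . . . . . .
    . . . . . .

Result: [[3,3],[4,3]]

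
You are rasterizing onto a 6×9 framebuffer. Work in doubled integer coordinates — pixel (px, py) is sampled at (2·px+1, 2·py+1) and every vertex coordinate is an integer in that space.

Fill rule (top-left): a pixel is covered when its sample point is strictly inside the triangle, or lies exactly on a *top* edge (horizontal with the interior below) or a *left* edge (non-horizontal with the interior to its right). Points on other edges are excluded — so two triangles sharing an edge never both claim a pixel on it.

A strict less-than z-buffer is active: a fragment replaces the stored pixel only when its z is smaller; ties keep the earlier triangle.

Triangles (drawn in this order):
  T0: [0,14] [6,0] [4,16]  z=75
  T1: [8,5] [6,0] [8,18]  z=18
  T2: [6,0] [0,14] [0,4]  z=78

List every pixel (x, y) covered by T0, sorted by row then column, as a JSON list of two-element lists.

T0:
  2·area = 68
  edge (0, 14)→(6, 0): d=(6,-14) top-left  bias=+0
  edge (6, 0)→(4, 16): d=(-2,16) right/bottom  bias=-1
  edge (4, 16)→(0, 14): d=(-4,-2) top-left  bias=+0
    (2,1)@(5, 3): e=[4,10,54] → █
    (3,1)@(7, 3): e=[32,-22,58] → ·
    (2,2)@(5, 5): e=[16,6,46] → █
    (3,2)@(7, 5): e=[44,-26,50] → ·
    (1,3)@(3, 7): e=[0,34,34] → █  [on edge]
    (3,3)@(7, 7): e=[56,-30,42] → ·
    (1,4)@(3, 9): e=[12,30,26] → █
    (2,4)@(5, 9): e=[40,-2,30] → ·
    (1,5)@(3, 11): e=[24,26,18] → █
    (2,5)@(5, 11): e=[52,-6,22] → ·
    (0,6)@(1, 13): e=[8,54,6] → █
    (2,6)@(5, 13): e=[64,-10,14] → ·
  covered (9 px):
    · · · · · ·
    · · █ · · ·
    · · █ · · ·
    · █ █ · · ·
    · █ · · · ·
    · █ · · · ·
    █ █ · · · ·
    · █ · · · ·
    · · · · · ·
T1:
  2·area = 26  (B↔C swapped to make it positive)
  edge (8, 5)→(8, 18): d=(0,13) right/bottom  bias=-1
  edge (8, 18)→(6, 0): d=(-2,-18) top-left  bias=+0
  edge (6, 0)→(8, 5): d=(2,5) right/bottom  bias=-1
    (3,1)@(7, 3): e=[13,12,1] → █
    (4,1)@(9, 3): e=[-13,48,-9] → ·
    (3,2)@(7, 5): e=[13,8,5] → █
    (4,2)@(9, 5): e=[-13,44,-5] → ·
    (3,3)@(7, 7): e=[13,4,9] → █
    (4,3)@(9, 7): e=[-13,40,-1] → ·
    (3,4)@(7, 9): e=[13,0,13] → █  [on edge]
    (4,4)@(9, 9): e=[-13,36,3] → ·
    (3,5)@(7, 11): e=[13,-4,17] → ·
  covered (4 px):
    · · · · · ·
    · · · █ · ·
    · · · █ · ·
    · · · █ · ·
    · · · █ · ·
    · · · · · ·
    · · · · · ·
    · · · · · ·
    · · · · · ·
T2:
  2·area = 60
  edge (6, 0)→(0, 14): d=(-6,14) right/bottom  bias=-1
  edge (0, 14)→(0, 4): d=(0,-10) top-left  bias=+0
  edge (0, 4)→(6, 0): d=(6,-4) top-left  bias=+0
    (2,0)@(5, 1): e=[8,50,2] → █
    (3,0)@(7, 1): e=[-20,70,10] → ·
    (1,1)@(3, 3): e=[24,30,6] → █
    (2,1)@(5, 3): e=[-4,50,14] → ·
    (0,2)@(1, 5): e=[40,10,10] → █
    (2,2)@(5, 5): e=[-16,50,26] → ·
    (0,3)@(1, 7): e=[28,10,22] → █
    (1,3)@(3, 7): e=[0,30,30] → ·  [on edge]
    (0,4)@(1, 9): e=[16,10,34] → █
    (1,4)@(3, 9): e=[-12,30,42] → ·
    (0,5)@(1, 11): e=[4,10,46] → █
    (1,5)@(3, 11): e=[-24,30,54] → ·
  covered (7 px):
    · · █ · · ·
    · █ · · · ·
    █ █ · · · ·
    █ · · · · ·
    █ · · · · ·
    █ · · · · ·
    · · · · · ·
    · · · · · ·
    · · · · · ·

Answer: [[2,1],[2,2],[1,3],[2,3],[1,4],[1,5],[0,6],[1,6],[1,7]]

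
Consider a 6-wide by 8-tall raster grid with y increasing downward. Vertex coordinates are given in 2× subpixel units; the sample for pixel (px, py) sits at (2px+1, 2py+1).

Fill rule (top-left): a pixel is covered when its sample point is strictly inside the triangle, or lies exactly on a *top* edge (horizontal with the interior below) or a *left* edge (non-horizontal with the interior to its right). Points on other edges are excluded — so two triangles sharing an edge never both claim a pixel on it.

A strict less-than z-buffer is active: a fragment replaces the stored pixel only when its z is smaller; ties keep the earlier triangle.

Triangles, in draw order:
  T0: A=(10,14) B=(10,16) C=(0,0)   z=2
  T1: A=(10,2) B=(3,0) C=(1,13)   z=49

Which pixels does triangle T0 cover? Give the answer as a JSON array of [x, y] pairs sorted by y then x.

T0:
  2·area = 20
  edge (10, 14)→(10, 16): d=(0,2) right/bottom  bias=-1
  edge (10, 16)→(0, 0): d=(-10,-16) top-left  bias=+0
  edge (0, 0)→(10, 14): d=(10,14) right/bottom  bias=-1
    (2,3)@(5, 7): e=[10,10,0] → .  [on edge]
    (3,5)@(7, 11): e=[6,2,12] → X
    (4,5)@(9, 11): e=[2,34,-16] → .
    (3,6)@(7, 13): e=[6,-18,32] → .
    (4,6)@(9, 13): e=[2,14,4] → X
    (5,6)@(11, 13): e=[-2,46,-24] → .
    (4,7)@(9, 15): e=[2,-6,24] → .
  covered (2 px):
    . . . . . .
    . . . . . .
    . . . . . .
    . . . . . .
    . . . . . .
    . . . X . .
    . . . . X .
    . . . . . .
T1:
  2·area = 95  (B↔C swapped to make it positive)
  edge (10, 2)→(1, 13): d=(-9,11) right/bottom  bias=-1
  edge (1, 13)→(3, 0): d=(2,-13) top-left  bias=+0
  edge (3, 0)→(10, 2): d=(7,2) right/bottom  bias=-1
    (1,0)@(3, 1): e=[86,2,7] → X
    (2,0)@(5, 1): e=[64,28,3] → X
    (3,0)@(7, 1): e=[42,54,-1] → .
    (1,1)@(3, 3): e=[68,6,21] → X
    (3,1)@(7, 3): e=[24,58,13] → X
    (4,1)@(9, 3): e=[2,84,9] → X
    (5,1)@(11, 3): e=[-20,110,5] → .
    (1,2)@(3, 5): e=[50,10,35] → X
    (4,2)@(9, 5): e=[-16,88,23] → .
    (1,3)@(3, 7): e=[32,14,49] → X
    (3,3)@(7, 7): e=[-12,66,41] → .
    (1,4)@(3, 9): e=[14,18,63] → X
    (0,6)@(1, 13): e=[0,0,95] → .  [on edge]
  covered (12 px):
    . X X . . .
    . X X X X .
    . X X X . .
    . X X . . .
    . X . . . .
    . . . . . .
    . . . . . .
    . . . . . .

Final: [[3,5],[4,6]]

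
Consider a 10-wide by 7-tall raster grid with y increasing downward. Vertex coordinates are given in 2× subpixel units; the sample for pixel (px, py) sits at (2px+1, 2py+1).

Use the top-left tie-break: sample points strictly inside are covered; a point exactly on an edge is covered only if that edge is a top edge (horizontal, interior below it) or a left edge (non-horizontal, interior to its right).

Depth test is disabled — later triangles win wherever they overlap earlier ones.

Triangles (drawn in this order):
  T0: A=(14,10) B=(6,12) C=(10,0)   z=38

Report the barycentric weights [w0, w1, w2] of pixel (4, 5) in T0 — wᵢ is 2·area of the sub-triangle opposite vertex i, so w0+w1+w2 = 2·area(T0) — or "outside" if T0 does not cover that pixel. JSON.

T0:
  2·area = 88
  edge (14, 10)→(6, 12): d=(-8,2) right/bottom  bias=-1
  edge (6, 12)→(10, 0): d=(4,-12) top-left  bias=+0
  edge (10, 0)→(14, 10): d=(4,10) right/bottom  bias=-1
    (4,1)@(9, 3): e=[66,0,22] → X  [on edge]
    (5,1)@(11, 3): e=[62,24,2] → X
    (6,1)@(13, 3): e=[58,48,-18] → .
    (4,2)@(9, 5): e=[50,8,30] → X
    (6,2)@(13, 5): e=[42,56,-10] → .
    (4,3)@(9, 7): e=[34,16,38] → X
    (6,3)@(13, 7): e=[26,64,-2] → .
    (3,4)@(7, 9): e=[22,0,66] → X  [on edge]
    (6,4)@(13, 9): e=[10,72,6] → X
    (7,4)@(15, 9): e=[6,96,-14] → .
    (3,5)@(7, 11): e=[6,8,74] → X
    (5,5)@(11, 11): e=[-2,56,34] → .
  covered (12 px):
    . . . . . . . . . .
    . . . . X X . . . .
    . . . . X X . . . .
    . . . . X X . . . .
    . . . X X X X . . .
    . . . X X . . . . .
    . . . . . . . . . .

Answer: [32,54,2]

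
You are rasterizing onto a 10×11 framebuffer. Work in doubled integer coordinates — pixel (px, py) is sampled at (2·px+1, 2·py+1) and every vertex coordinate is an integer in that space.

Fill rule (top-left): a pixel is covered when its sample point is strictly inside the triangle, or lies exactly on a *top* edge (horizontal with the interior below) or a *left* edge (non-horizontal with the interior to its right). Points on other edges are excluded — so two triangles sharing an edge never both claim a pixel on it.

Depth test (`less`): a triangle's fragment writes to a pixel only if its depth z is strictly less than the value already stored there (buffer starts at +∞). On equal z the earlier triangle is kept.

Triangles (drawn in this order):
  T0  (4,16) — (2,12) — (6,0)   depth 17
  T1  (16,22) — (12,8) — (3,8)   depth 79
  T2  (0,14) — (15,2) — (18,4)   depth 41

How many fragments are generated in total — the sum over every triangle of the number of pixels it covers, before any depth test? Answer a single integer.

T0:
  2·area = 40
  edge (4, 16)→(2, 12): d=(-2,-4) top-left  bias=+0
  edge (2, 12)→(6, 0): d=(4,-12) top-left  bias=+0
  edge (6, 0)→(4, 16): d=(-2,16) right/bottom  bias=-1
    (2,1)@(5, 3): e=[30,0,10] → #  [on edge]
    (3,1)@(7, 3): e=[38,24,-22] → ·
    (2,2)@(5, 5): e=[26,8,6] → #
    (3,2)@(7, 5): e=[34,32,-26] → ·
    (2,3)@(5, 7): e=[22,16,2] → #
    (3,3)@(7, 7): e=[30,40,-30] → ·
    (1,4)@(3, 9): e=[10,0,30] → #  [on edge]
    (2,4)@(5, 9): e=[18,24,-2] → ·
    (1,5)@(3, 11): e=[6,8,26] → #
    (2,5)@(5, 11): e=[14,32,-6] → ·
    (1,6)@(3, 13): e=[2,16,22] → #
    (2,6)@(5, 13): e=[10,40,-10] → ·
    (0,7)@(1, 15): e=[-10,0,50] → ·  [on edge]
  covered (6 px):
    · · · · · · · · · ·
    · · # · · · · · · ·
    · · # · · · · · · ·
    · · # · · · · · · ·
    · # · · · · · · · ·
    · # · · · · · · · ·
    · # · · · · · · · ·
    · · · · · · · · · ·
    · · · · · · · · · ·
    · · · · · · · · · ·
    · · · · · · · · · ·
T1:
  2·area = 126  (B↔C swapped to make it positive)
  edge (16, 22)→(3, 8): d=(-13,-14) top-left  bias=+0
  edge (3, 8)→(12, 8): d=(9,0) top-left  bias=+0
  edge (12, 8)→(16, 22): d=(4,14) right/bottom  bias=-1
    (2,4)@(5, 9): e=[15,9,102] → #
    (3,4)@(7, 9): e=[43,9,74] → #
    (4,4)@(9, 9): e=[71,9,46] → #
    (5,4)@(11, 9): e=[99,9,18] → #
    (6,4)@(13, 9): e=[127,9,-10] → ·
    (2,5)@(5, 11): e=[-11,27,110] → ·
    (3,5)@(7, 11): e=[17,27,82] → #
    (6,5)@(13, 11): e=[101,27,-2] → ·
    (3,6)@(7, 13): e=[-9,45,90] → ·
    (4,6)@(9, 13): e=[19,45,62] → #
    (6,6)@(13, 13): e=[75,45,6] → #
    (7,6)@(15, 13): e=[103,45,-22] → ·
  covered (14 px):
    · · · · · · · · · ·
    · · · · · · · · · ·
    · · · · · · · · · ·
    · · · · · · · · · ·
    · · # # # # · · · ·
    · · · # # # · · · ·
    · · · · # # # · · ·
    · · · · · # # · · ·
    · · · · · · # · · ·
    · · · · · · · # · ·
    · · · · · · · · · ·
T2:
  2·area = 66
  edge (0, 14)→(15, 2): d=(15,-12) top-left  bias=+0
  edge (15, 2)→(18, 4): d=(3,2) right/bottom  bias=-1
  edge (18, 4)→(0, 14): d=(-18,10) right/bottom  bias=-1
    (7,1)@(15, 3): e=[15,3,48] → #
    (8,1)@(17, 3): e=[39,-1,28] → ·
    (6,2)@(13, 5): e=[21,13,32] → #
    (8,2)@(17, 5): e=[69,5,-8] → ·
    (4,3)@(9, 7): e=[3,27,36] → #
    (5,3)@(11, 7): e=[27,23,16] → #
    (6,3)@(13, 7): e=[51,19,-4] → ·
    (7,3)@(15, 7): e=[75,15,-24] → ·
    (3,4)@(7, 9): e=[9,37,20] → #
    (4,4)@(9, 9): e=[33,33,0] → ·  [on edge]
    (5,4)@(11, 9): e=[57,29,-20] → ·
    (2,5)@(5, 11): e=[15,47,4] → #
  covered (7 px):
    · · · · · · · · · ·
    · · · · · · · # · ·
    · · · · · · # # · ·
    · · · · # # · · · ·
    · · · # · · · · · ·
    · · # · · · · · · ·
    · · · · · · · · · ·
    · · · · · · · · · ·
    · · · · · · · · · ·
    · · · · · · · · · ·
    · · · · · · · · · ·

Answer: 27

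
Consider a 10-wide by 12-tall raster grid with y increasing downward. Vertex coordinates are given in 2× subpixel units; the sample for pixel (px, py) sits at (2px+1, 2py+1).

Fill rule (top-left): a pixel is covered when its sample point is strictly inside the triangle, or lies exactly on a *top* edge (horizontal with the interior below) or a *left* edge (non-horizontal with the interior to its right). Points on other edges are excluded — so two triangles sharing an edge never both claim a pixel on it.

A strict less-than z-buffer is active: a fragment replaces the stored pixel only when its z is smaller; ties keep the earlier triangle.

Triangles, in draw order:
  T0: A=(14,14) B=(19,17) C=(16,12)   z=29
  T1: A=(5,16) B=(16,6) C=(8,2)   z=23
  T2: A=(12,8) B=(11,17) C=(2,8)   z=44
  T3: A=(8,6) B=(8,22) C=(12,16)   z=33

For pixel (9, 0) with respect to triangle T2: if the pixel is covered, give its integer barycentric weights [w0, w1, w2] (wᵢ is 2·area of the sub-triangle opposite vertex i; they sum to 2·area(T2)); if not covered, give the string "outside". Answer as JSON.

T0:
  2·area = 16  (B↔C swapped to make it positive)
  edge (14, 14)→(16, 12): d=(2,-2) top-left  bias=+0
  edge (16, 12)→(19, 17): d=(3,5) right/bottom  bias=-1
  edge (19, 17)→(14, 14): d=(-5,-3) top-left  bias=+0
    (6,3)@(13, 7): e=[-16,0,32] → ·  [on edge]
    (9,4)@(19, 9): e=[0,-24,40] → ·  [on edge]
    (4,5)@(9, 11): e=[-16,32,0] → ·  [on edge]
    (8,5)@(17, 11): e=[0,-8,24] → ·  [on edge]
    (7,6)@(15, 13): e=[0,8,8] → █  [on edge]
    (8,6)@(17, 13): e=[4,-2,14] → ·
    (6,7)@(13, 15): e=[0,24,-8] → ·  [on edge]
    (7,7)@(15, 15): e=[4,14,-2] → ·
    (8,7)@(17, 15): e=[8,4,4] → █
    (9,7)@(19, 15): e=[12,-6,10] → ·
    (5,8)@(11, 17): e=[0,40,-24] → ·  [on edge]
    (8,8)@(17, 17): e=[12,10,-6] → ·
    (9,8)@(19, 17): e=[16,0,0] → ·  [on edge]
    (4,9)@(9, 19): e=[0,56,-40] → ·  [on edge]
    (3,10)@(7, 21): e=[0,72,-56] → ·  [on edge]
    (2,11)@(5, 23): e=[0,88,-72] → ·  [on edge]
  covered (2 px):
    · · · · · · · · · ·
    · · · · · · · · · ·
    · · · · · · · · · ·
    · · · · · · · · · ·
    · · · · · · · · · ·
    · · · · · · · · · ·
    · · · · · · · █ · ·
    · · · · · · · · █ ·
    · · · · · · · · · ·
    · · · · · · · · · ·
    · · · · · · · · · ·
    · · · · · · · · · ·
T1:
  2·area = 124  (B↔C swapped to make it positive)
  edge (5, 16)→(8, 2): d=(3,-14) top-left  bias=+0
  edge (8, 2)→(16, 6): d=(8,4) right/bottom  bias=-1
  edge (16, 6)→(5, 16): d=(-11,10) right/bottom  bias=-1
    (4,1)@(9, 3): e=[17,4,103] → █
    (5,1)@(11, 3): e=[45,-4,83] → ·
    (4,2)@(9, 5): e=[23,20,81] → █
    (5,2)@(11, 5): e=[51,12,61] → █
    (6,2)@(13, 5): e=[79,4,41] → █
    (7,2)@(15, 5): e=[107,-4,21] → ·
    (3,3)@(7, 7): e=[1,44,79] → █
    (7,3)@(15, 7): e=[113,12,-1] → ·
    (3,4)@(7, 9): e=[7,60,57] → █
    (6,4)@(13, 9): e=[91,36,-3] → ·
    (3,5)@(7, 11): e=[13,76,35] → █
    (5,5)@(11, 11): e=[69,60,-5] → ·
  covered (14 px):
    · · · · · · · · · ·
    · · · · █ · · · · ·
    · · · · █ █ █ · · ·
    · · · █ █ █ █ · · ·
    · · · █ █ █ · · · ·
    · · · █ █ · · · · ·
    · · · █ · · · · · ·
    · · · · · · · · · ·
    · · · · · · · · · ·
    · · · · · · · · · ·
    · · · · · · · · · ·
    · · · · · · · · · ·
T2:
  2·area = 90
  edge (12, 8)→(11, 17): d=(-1,9) right/bottom  bias=-1
  edge (11, 17)→(2, 8): d=(-9,-9) top-left  bias=+0
  edge (2, 8)→(12, 8): d=(10,0) top-left  bias=+0
    (0,3)@(1, 7): e=[100,0,-10] → ·  [on edge]
    (1,4)@(3, 9): e=[80,0,10] → █  [on edge]
    (2,4)@(5, 9): e=[62,18,10] → █
    (3,4)@(7, 9): e=[44,36,10] → █
    (4,4)@(9, 9): e=[26,54,10] → █
    (5,4)@(11, 9): e=[8,72,10] → █
    (6,4)@(13, 9): e=[-10,90,10] → ·
    (1,5)@(3, 11): e=[78,-18,30] → ·
    (2,5)@(5, 11): e=[60,0,30] → █  [on edge]
    (6,5)@(13, 11): e=[-12,72,30] → ·
    (2,6)@(5, 13): e=[58,-18,50] → ·
    (3,6)@(7, 13): e=[40,0,50] → █  [on edge]
    (4,7)@(9, 15): e=[20,0,70] → █  [on edge]
    (5,8)@(11, 17): e=[0,0,90] → ·  [on edge]
    (6,9)@(13, 19): e=[-20,0,110] → ·  [on edge]
    (7,10)@(15, 21): e=[-40,0,130] → ·  [on edge]
    (8,11)@(17, 23): e=[-60,0,150] → ·  [on edge]
  covered (14 px):
    · · · · · · · · · ·
    · · · · · · · · · ·
    · · · · · · · · · ·
    · · · · · · · · · ·
    · █ █ █ █ █ · · · ·
    · · █ █ █ █ · · · ·
    · · · █ █ █ · · · ·
    · · · · █ █ · · · ·
    · · · · · · · · · ·
    · · · · · · · · · ·
    · · · · · · · · · ·
    · · · · · · · · · ·
T3:
  2·area = 64  (B↔C swapped to make it positive)
  edge (8, 6)→(12, 16): d=(4,10) right/bottom  bias=-1
  edge (12, 16)→(8, 22): d=(-4,6) right/bottom  bias=-1
  edge (8, 22)→(8, 6): d=(0,-16) top-left  bias=+0
    (4,4)@(9, 9): e=[2,46,16] → █
    (5,4)@(11, 9): e=[-18,34,48] → ·
    (4,5)@(9, 11): e=[10,38,16] → █
    (5,5)@(11, 11): e=[-10,26,48] → ·
    (4,6)@(9, 13): e=[18,30,16] → █
    (5,6)@(11, 13): e=[-2,18,48] → ·
    (4,7)@(9, 15): e=[26,22,16] → █
    (5,7)@(11, 15): e=[6,10,48] → █
    (6,7)@(13, 15): e=[-14,-2,80] → ·
    (4,8)@(9, 17): e=[34,14,16] → █
    (6,8)@(13, 17): e=[-6,-10,80] → ·
    (4,9)@(9, 19): e=[42,6,16] → █
  covered (8 px):
    · · · · · · · · · ·
    · · · · · · · · · ·
    · · · · · · · · · ·
    · · · · · · · · · ·
    · · · · █ · · · · ·
    · · · · █ · · · · ·
    · · · · █ · · · · ·
    · · · · █ █ · · · ·
    · · · · █ █ · · · ·
    · · · · █ · · · · ·
    · · · · · · · · · ·
    · · · · · · · · · ·

Result: "outside"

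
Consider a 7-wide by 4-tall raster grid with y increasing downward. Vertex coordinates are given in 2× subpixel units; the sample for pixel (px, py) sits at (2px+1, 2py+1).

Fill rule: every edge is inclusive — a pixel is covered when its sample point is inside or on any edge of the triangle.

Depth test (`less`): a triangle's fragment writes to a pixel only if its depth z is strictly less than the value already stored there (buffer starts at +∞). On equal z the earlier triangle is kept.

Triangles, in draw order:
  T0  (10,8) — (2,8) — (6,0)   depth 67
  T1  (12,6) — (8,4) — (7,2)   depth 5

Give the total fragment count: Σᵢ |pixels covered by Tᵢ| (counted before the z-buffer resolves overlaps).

T0:
  2·area = 64
  edge (10, 8)→(2, 8): d=(-8,0) inclusive
  edge (2, 8)→(6, 0): d=(4,-8) inclusive
  edge (6, 0)→(10, 8): d=(4,8) inclusive
    (2,1)@(5, 3): e=[40,4,20] → X
    (3,1)@(7, 3): e=[40,20,4] → X
    (4,1)@(9, 3): e=[40,36,-12] → .
    (2,2)@(5, 5): e=[24,12,28] → X
    (4,2)@(9, 5): e=[24,44,-4] → .
    (1,3)@(3, 7): e=[8,4,52] → X
    (4,3)@(9, 7): e=[8,52,4] → X
    (5,3)@(11, 7): e=[8,68,-12] → .
  covered (8 px):
    . . . . . . .
    . . X X . . .
    . . X X . . .
    . X X X X . .
T1:
  2·area = 6
  edge (12, 6)→(8, 4): d=(-4,-2) inclusive
  edge (8, 4)→(7, 2): d=(-1,-2) inclusive
  edge (7, 2)→(12, 6): d=(5,4) inclusive
  covered (0 px):
    . . . . . . .
    . . . . . . .
    . . . . . . .
    . . . . . . .

Result: 8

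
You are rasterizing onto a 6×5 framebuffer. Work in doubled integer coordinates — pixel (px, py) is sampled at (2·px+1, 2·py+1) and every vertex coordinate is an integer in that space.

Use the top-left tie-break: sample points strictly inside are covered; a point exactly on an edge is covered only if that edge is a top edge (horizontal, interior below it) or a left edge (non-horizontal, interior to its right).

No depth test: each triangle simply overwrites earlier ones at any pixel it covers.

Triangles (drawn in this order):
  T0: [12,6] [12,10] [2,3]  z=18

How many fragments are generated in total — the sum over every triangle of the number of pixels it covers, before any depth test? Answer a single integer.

T0:
  2·area = 40
  edge (12, 6)→(12, 10): d=(0,4) right/bottom  bias=-1
  edge (12, 10)→(2, 3): d=(-10,-7) top-left  bias=+0
  edge (2, 3)→(12, 6): d=(10,3) right/bottom  bias=-1
    (2,2)@(5, 5): e=[28,1,11] → #
    (3,2)@(7, 5): e=[20,15,5] → #
    (4,2)@(9, 5): e=[12,29,-1] → ·
    (2,3)@(5, 7): e=[28,-19,31] → ·
    (3,3)@(7, 7): e=[20,-5,25] → ·
    (4,3)@(9, 7): e=[12,9,19] → #
    (5,3)@(11, 7): e=[4,23,13] → #
    (4,4)@(9, 9): e=[12,-11,39] → ·
    (5,4)@(11, 9): e=[4,3,33] → #
  covered (5 px):
    · · · · · ·
    · · · · · ·
    · · # # · ·
    · · · · # #
    · · · · · #

Final: 5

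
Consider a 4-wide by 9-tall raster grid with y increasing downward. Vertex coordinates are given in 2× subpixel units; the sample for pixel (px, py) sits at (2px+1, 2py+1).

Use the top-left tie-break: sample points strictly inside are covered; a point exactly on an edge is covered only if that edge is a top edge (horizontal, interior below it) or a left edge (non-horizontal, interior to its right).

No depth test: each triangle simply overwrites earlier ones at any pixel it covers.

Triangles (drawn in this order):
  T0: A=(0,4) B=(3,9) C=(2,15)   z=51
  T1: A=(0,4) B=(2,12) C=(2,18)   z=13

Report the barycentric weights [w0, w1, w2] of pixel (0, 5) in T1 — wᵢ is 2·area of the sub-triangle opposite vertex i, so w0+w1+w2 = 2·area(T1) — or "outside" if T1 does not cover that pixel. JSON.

T0:
  2·area = 23
  edge (0, 4)→(3, 9): d=(3,5) right/bottom  bias=-1
  edge (3, 9)→(2, 15): d=(-1,6) right/bottom  bias=-1
  edge (2, 15)→(0, 4): d=(-2,-11) top-left  bias=+0
    (0,3)@(1, 7): e=[4,14,5] → X
    (1,3)@(3, 7): e=[-6,2,27] → .
    (0,4)@(1, 9): e=[10,12,1] → X
    (1,4)@(3, 9): e=[0,0,23] → .  [on edge]
    (0,5)@(1, 11): e=[16,10,-3] → .
  covered (2 px):
    . . . .
    . . . .
    . . . .
    X . . .
    X . . .
    . . . .
    . . . .
    . . . .
    . . . .
T1:
  2·area = 12
  edge (0, 4)→(2, 12): d=(2,8) right/bottom  bias=-1
  edge (2, 12)→(2, 18): d=(0,6) right/bottom  bias=-1
  edge (2, 18)→(0, 4): d=(-2,-14) top-left  bias=+0
    (0,4)@(1, 9): e=[2,6,4] → X
    (1,4)@(3, 9): e=[-14,-6,32] → .
    (0,5)@(1, 11): e=[6,6,0] → X  [on edge]
    (1,5)@(3, 11): e=[-10,-6,28] → .
    (0,6)@(1, 13): e=[10,6,-4] → .
  covered (2 px):
    . . . .
    . . . .
    . . . .
    . . . .
    X . . .
    X . . .
    . . . .
    . . . .
    . . . .

Final: [6,0,6]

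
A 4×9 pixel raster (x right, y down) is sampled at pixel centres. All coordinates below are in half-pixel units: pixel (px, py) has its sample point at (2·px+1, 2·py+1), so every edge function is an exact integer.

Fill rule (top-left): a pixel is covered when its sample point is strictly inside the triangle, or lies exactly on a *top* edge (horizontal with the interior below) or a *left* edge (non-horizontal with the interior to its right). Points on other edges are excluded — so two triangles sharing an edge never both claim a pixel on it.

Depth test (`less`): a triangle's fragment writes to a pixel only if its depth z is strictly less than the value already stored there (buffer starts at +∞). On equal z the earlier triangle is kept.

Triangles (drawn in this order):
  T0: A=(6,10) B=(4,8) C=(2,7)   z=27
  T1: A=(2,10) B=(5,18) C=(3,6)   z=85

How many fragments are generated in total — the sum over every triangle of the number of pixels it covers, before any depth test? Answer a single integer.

T0:
  2·area = 2  (B↔C swapped to make it positive)
  edge (6, 10)→(2, 7): d=(-4,-3) top-left  bias=+0
  edge (2, 7)→(4, 8): d=(2,1) right/bottom  bias=-1
  edge (4, 8)→(6, 10): d=(2,2) right/bottom  bias=-1
    (0,2)@(1, 5): e=[5,-3,0] → .  [on edge]
    (1,3)@(3, 7): e=[3,-1,0] → .  [on edge]
    (2,4)@(5, 9): e=[1,1,0] → .  [on edge]
    (3,5)@(7, 11): e=[-1,3,0] → .  [on edge]
  covered (0 px):
    . . . .
    . . . .
    . . . .
    . . . .
    . . . .
    . . . .
    . . . .
    . . . .
    . . . .
T1:
  2·area = 20  (B↔C swapped to make it positive)
  edge (2, 10)→(3, 6): d=(1,-4) top-left  bias=+0
  edge (3, 6)→(5, 18): d=(2,12) right/bottom  bias=-1
  edge (5, 18)→(2, 10): d=(-3,-8) top-left  bias=+0
    (1,3)@(3, 7): e=[1,2,17] → X
    (2,3)@(5, 7): e=[9,-22,33] → .
    (1,4)@(3, 9): e=[3,6,11] → X
    (2,4)@(5, 9): e=[11,-18,27] → .
    (1,5)@(3, 11): e=[5,10,5] → X
    (2,5)@(5, 11): e=[13,-14,21] → .
    (1,6)@(3, 13): e=[7,14,-1] → .
  covered (3 px):
    . . . .
    . . . .
    . . . .
    . X . .
    . X . .
    . X . .
    . . . .
    . . . .
    . . . .

Result: 3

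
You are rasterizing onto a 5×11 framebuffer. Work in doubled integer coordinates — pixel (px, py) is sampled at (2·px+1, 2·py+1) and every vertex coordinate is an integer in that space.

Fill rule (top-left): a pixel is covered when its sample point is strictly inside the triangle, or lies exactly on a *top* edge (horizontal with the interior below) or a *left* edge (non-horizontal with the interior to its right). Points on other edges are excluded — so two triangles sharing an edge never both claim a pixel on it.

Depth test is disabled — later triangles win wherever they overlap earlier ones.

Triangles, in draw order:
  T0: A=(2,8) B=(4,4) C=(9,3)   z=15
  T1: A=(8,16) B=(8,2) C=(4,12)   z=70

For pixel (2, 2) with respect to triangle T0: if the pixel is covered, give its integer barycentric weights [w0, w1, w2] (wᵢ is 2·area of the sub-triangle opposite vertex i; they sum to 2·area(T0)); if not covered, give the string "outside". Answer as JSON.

T0:
  2·area = 18
  edge (2, 8)→(4, 4): d=(2,-4) top-left  bias=+0
  edge (4, 4)→(9, 3): d=(5,-1) top-left  bias=+0
  edge (9, 3)→(2, 8): d=(-7,5) right/bottom  bias=-1
    (4,1)@(9, 3): e=[18,0,0] → ·  [on edge]
    (2,2)@(5, 5): e=[6,6,6] → █
    (3,2)@(7, 5): e=[14,8,-4] → ·
    (1,3)@(3, 7): e=[2,14,2] → █
    (2,3)@(5, 7): e=[10,16,-8] → ·
    (1,4)@(3, 9): e=[6,24,-12] → ·
  covered (2 px):
    · · · · ·
    · · · · ·
    · · █ · ·
    · █ · · ·
    · · · · ·
    · · · · ·
    · · · · ·
    · · · · ·
    · · · · ·
    · · · · ·
    · · · · ·
T1:
  2·area = 56  (B↔C swapped to make it positive)
  edge (8, 16)→(4, 12): d=(-4,-4) top-left  bias=+0
  edge (4, 12)→(8, 2): d=(4,-10) top-left  bias=+0
  edge (8, 2)→(8, 16): d=(0,14) right/bottom  bias=-1
    (3,2)@(7, 5): e=[40,2,14] → █
    (4,2)@(9, 5): e=[48,22,-14] → ·
    (3,3)@(7, 7): e=[32,10,14] → █
    (4,3)@(9, 7): e=[40,30,-14] → ·
    (0,4)@(1, 9): e=[0,-42,98] → ·  [on edge]
    (3,4)@(7, 9): e=[24,18,14] → █
    (4,4)@(9, 9): e=[32,38,-14] → ·
    (1,5)@(3, 11): e=[0,-14,70] → ·  [on edge]
    (2,5)@(5, 11): e=[8,6,42] → █
    (4,5)@(9, 11): e=[24,46,-14] → ·
    (2,6)@(5, 13): e=[0,14,42] → █  [on edge]
    (4,6)@(9, 13): e=[16,54,-14] → ·
    (3,7)@(7, 15): e=[0,42,14] → █  [on edge]
    (4,8)@(9, 17): e=[0,70,-14] → ·  [on edge]
  covered (8 px):
    · · · · ·
    · · · · ·
    · · · █ ·
    · · · █ ·
    · · · █ ·
    · · █ █ ·
    · · █ █ ·
    · · · █ ·
    · · · · ·
    · · · · ·
    · · · · ·

Answer: [6,6,6]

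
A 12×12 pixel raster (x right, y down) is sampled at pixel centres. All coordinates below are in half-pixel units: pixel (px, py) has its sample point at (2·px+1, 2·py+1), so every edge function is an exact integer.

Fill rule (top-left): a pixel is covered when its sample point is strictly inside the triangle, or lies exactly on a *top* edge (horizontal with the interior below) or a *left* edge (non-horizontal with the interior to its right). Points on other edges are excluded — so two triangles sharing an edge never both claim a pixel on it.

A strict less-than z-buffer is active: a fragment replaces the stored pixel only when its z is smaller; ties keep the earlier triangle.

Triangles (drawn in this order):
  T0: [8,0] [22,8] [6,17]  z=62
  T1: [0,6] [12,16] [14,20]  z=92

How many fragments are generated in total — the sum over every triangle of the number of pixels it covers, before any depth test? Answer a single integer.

T0:
  2·area = 254
  edge (8, 0)→(22, 8): d=(14,8) right/bottom  bias=-1
  edge (22, 8)→(6, 17): d=(-16,9) right/bottom  bias=-1
  edge (6, 17)→(8, 0): d=(2,-17) top-left  bias=+0
    (4,0)@(9, 1): e=[6,229,19] → █
    (5,0)@(11, 1): e=[-10,211,53] → ·
    (4,1)@(9, 3): e=[34,197,23] → █
    (5,1)@(11, 3): e=[18,179,57] → █
    (6,1)@(13, 3): e=[2,161,91] → █
    (7,1)@(15, 3): e=[-14,143,125] → ·
    (4,2)@(9, 5): e=[62,165,27] → █
    (7,2)@(15, 5): e=[14,111,129] → █
    (8,2)@(17, 5): e=[-2,93,163] → ·
    (4,3)@(9, 7): e=[90,133,31] → █
    (8,3)@(17, 7): e=[26,61,167] → █
    (9,3)@(19, 7): e=[10,43,201] → █
  covered (32 px):
    · · · · █ · · · · · · ·
    · · · · █ █ █ · · · · ·
    · · · · █ █ █ █ · · · ·
    · · · · █ █ █ █ █ █ · ·
    · · · █ █ █ █ █ █ █ · ·
    · · · █ █ █ █ █ · · · ·
    · · · █ █ █ █ · · · · ·
    · · · █ █ · · · · · · ·
    · · · · · · · · · · · ·
    · · · · · · · · · · · ·
    · · · · · · · · · · · ·
    · · · · · · · · · · · ·
T1:
  2·area = 28
  edge (0, 6)→(12, 16): d=(12,10) right/bottom  bias=-1
  edge (12, 16)→(14, 20): d=(2,4) right/bottom  bias=-1
  edge (14, 20)→(0, 6): d=(-14,-14) top-left  bias=+0
    (0,3)@(1, 7): e=[2,26,0] → █  [on edge]
    (1,3)@(3, 7): e=[-18,18,28] → ·
    (0,4)@(1, 9): e=[26,30,-28] → ·
    (1,4)@(3, 9): e=[6,22,0] → █  [on edge]
    (2,4)@(5, 9): e=[-14,14,28] → ·
    (1,5)@(3, 11): e=[30,26,-28] → ·
    (2,5)@(5, 11): e=[10,18,0] → █  [on edge]
    (3,5)@(7, 11): e=[-10,10,28] → ·
    (2,6)@(5, 13): e=[34,22,-28] → ·
    (3,6)@(7, 13): e=[14,14,0] → █  [on edge]
    (4,6)@(9, 13): e=[-6,6,28] → ·
    (3,7)@(7, 15): e=[38,18,-28] → ·
    (4,7)@(9, 15): e=[18,10,0] → █  [on edge]
    (5,8)@(11, 17): e=[22,6,0] → █  [on edge]
    (6,9)@(13, 19): e=[26,2,0] → █  [on edge]
    (7,10)@(15, 21): e=[30,-2,0] → ·  [on edge]
    (8,11)@(17, 23): e=[34,-6,0] → ·  [on edge]
  covered (7 px):
    · · · · · · · · · · · ·
    · · · · · · · · · · · ·
    · · · · · · · · · · · ·
    █ · · · · · · · · · · ·
    · █ · · · · · · · · · ·
    · · █ · · · · · · · · ·
    · · · █ · · · · · · · ·
    · · · · █ · · · · · · ·
    · · · · · █ · · · · · ·
    · · · · · · █ · · · · ·
    · · · · · · · · · · · ·
    · · · · · · · · · · · ·

Result: 39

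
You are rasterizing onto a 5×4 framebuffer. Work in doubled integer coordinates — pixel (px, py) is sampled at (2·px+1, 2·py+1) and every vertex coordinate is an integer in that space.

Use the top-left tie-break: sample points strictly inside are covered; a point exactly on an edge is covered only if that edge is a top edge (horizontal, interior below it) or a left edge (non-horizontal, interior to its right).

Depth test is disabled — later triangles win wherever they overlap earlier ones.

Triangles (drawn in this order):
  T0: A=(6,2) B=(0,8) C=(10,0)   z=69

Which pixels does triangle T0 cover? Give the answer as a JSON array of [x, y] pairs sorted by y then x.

T0:
  2·area = 12  (B↔C swapped to make it positive)
  edge (6, 2)→(10, 0): d=(4,-2) top-left  bias=+0
  edge (10, 0)→(0, 8): d=(-10,8) right/bottom  bias=-1
  edge (0, 8)→(6, 2): d=(6,-6) top-left  bias=+0
    (3,0)@(7, 1): e=[-2,14,0] → .  [on edge]
    (2,1)@(5, 3): e=[2,10,0] → X  [on edge]
    (3,1)@(7, 3): e=[6,-6,12] → .
    (1,2)@(3, 5): e=[6,6,0] → X  [on edge]
    (2,2)@(5, 5): e=[10,-10,12] → .
    (0,3)@(1, 7): e=[10,2,0] → X  [on edge]
    (1,3)@(3, 7): e=[14,-14,12] → .
  covered (3 px):
    . . . . .
    . . X . .
    . X . . .
    X . . . .

Final: [[2,1],[1,2],[0,3]]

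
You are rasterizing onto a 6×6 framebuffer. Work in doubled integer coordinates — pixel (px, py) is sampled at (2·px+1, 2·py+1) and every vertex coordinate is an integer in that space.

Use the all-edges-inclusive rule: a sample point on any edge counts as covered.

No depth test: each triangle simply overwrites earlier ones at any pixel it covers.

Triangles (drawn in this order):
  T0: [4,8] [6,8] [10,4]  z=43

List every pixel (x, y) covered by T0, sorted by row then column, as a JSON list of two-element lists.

T0:
  2·area = 8  (B↔C swapped to make it positive)
  edge (4, 8)→(10, 4): d=(6,-4) inclusive
  edge (10, 4)→(6, 8): d=(-4,4) inclusive
  edge (6, 8)→(4, 8): d=(-2,0) inclusive
    (5,1)@(11, 3): e=[-2,0,10] → ·  [on edge]
    (4,2)@(9, 5): e=[2,0,6] → #  [on edge]
    (5,2)@(11, 5): e=[10,-8,6] → ·
    (3,3)@(7, 7): e=[6,0,2] → #  [on edge]
    (4,3)@(9, 7): e=[14,-8,2] → ·
    (2,4)@(5, 9): e=[10,0,-2] → ·  [on edge]
    (3,4)@(7, 9): e=[18,-8,-2] → ·
    (1,5)@(3, 11): e=[14,0,-6] → ·  [on edge]
  covered (2 px):
    · · · · · ·
    · · · · · ·
    · · · · # ·
    · · · # · ·
    · · · · · ·
    · · · · · ·

Result: [[4,2],[3,3]]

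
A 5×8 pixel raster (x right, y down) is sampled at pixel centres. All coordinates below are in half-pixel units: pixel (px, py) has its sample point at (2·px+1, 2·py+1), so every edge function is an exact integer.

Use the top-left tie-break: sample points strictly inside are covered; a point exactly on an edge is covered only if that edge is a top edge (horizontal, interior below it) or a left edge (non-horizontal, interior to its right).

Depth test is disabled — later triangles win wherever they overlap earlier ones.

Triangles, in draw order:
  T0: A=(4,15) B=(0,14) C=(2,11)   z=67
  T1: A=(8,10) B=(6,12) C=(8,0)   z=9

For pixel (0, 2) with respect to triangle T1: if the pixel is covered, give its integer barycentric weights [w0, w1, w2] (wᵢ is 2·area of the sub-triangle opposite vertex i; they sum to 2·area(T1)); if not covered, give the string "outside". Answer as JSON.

T0:
  2·area = 14
  edge (4, 15)→(0, 14): d=(-4,-1) top-left  bias=+0
  edge (0, 14)→(2, 11): d=(2,-3) top-left  bias=+0
  edge (2, 11)→(4, 15): d=(2,4) right/bottom  bias=-1
    (0,4)@(1, 9): e=[21,-7,0] → .  [on edge]
    (0,6)@(1, 13): e=[5,1,8] → X
    (1,6)@(3, 13): e=[7,7,0] → .  [on edge]
    (0,7)@(1, 15): e=[-3,5,12] → .
  covered (1 px):
    . . . . .
    . . . . .
    . . . . .
    . . . . .
    . . . . .
    . . . . .
    X . . . .
    . . . . .
T1:
  2·area = 20
  edge (8, 10)→(6, 12): d=(-2,2) right/bottom  bias=-1
  edge (6, 12)→(8, 0): d=(2,-12) top-left  bias=+0
  edge (8, 0)→(8, 10): d=(0,10) right/bottom  bias=-1
    (3,3)@(7, 7): e=[8,2,10] → X
    (4,3)@(9, 7): e=[4,26,-10] → .
    (3,4)@(7, 9): e=[4,6,10] → X
    (4,4)@(9, 9): e=[0,30,-10] → .  [on edge]
    (3,5)@(7, 11): e=[0,10,10] → .  [on edge]
    (2,6)@(5, 13): e=[0,-10,30] → .  [on edge]
    (1,7)@(3, 15): e=[0,-30,50] → .  [on edge]
  covered (2 px):
    . . . . .
    . . . . .
    . . . . .
    . . . X .
    . . . X .
    . . . . .
    . . . . .
    . . . . .

Final: "outside"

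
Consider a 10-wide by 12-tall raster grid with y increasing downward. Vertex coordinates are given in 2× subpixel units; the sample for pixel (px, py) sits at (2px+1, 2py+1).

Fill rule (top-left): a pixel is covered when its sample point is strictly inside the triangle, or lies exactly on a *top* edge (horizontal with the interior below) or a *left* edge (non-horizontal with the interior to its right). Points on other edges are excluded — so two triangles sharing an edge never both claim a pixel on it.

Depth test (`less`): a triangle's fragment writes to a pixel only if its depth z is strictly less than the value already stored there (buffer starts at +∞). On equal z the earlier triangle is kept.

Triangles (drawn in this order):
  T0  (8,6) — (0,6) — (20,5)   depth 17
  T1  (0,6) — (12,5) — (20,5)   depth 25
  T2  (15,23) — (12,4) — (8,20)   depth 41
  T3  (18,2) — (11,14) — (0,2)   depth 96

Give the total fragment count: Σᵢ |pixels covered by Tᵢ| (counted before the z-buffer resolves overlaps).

T0:
  2·area = 8
  edge (8, 6)→(0, 6): d=(-8,0) right/bottom  bias=-1
  edge (0, 6)→(20, 5): d=(20,-1) top-left  bias=+0
  edge (20, 5)→(8, 6): d=(-12,1) right/bottom  bias=-1
  covered (0 px):
    · · · · · · · · · ·
    · · · · · · · · · ·
    · · · · · · · · · ·
    · · · · · · · · · ·
    · · · · · · · · · ·
    · · · · · · · · · ·
    · · · · · · · · · ·
    · · · · · · · · · ·
    · · · · · · · · · ·
    · · · · · · · · · ·
    · · · · · · · · · ·
    · · · · · · · · · ·
T1:
  2·area = 8
  edge (0, 6)→(12, 5): d=(12,-1) top-left  bias=+0
  edge (12, 5)→(20, 5): d=(8,0) top-left  bias=+0
  edge (20, 5)→(0, 6): d=(-20,1) right/bottom  bias=-1
    (0,2)@(1, 5): e=[-11,0,19] → ·  [on edge]
    (1,2)@(3, 5): e=[-9,0,17] → ·  [on edge]
    (2,2)@(5, 5): e=[-7,0,15] → ·  [on edge]
    (3,2)@(7, 5): e=[-5,0,13] → ·  [on edge]
    (4,2)@(9, 5): e=[-3,0,11] → ·  [on edge]
    (5,2)@(11, 5): e=[-1,0,9] → ·  [on edge]
    (6,2)@(13, 5): e=[1,0,7] → █  [on edge]
    (7,2)@(15, 5): e=[3,0,5] → █  [on edge]
    (8,2)@(17, 5): e=[5,0,3] → █  [on edge]
    (9,2)@(19, 5): e=[7,0,1] → █  [on edge]
    (6,3)@(13, 7): e=[25,16,-33] → ·
    (7,3)@(15, 7): e=[27,16,-35] → ·
  covered (4 px):
    · · · · · · · · · ·
    · · · · · · · · · ·
    · · · · · · █ █ █ █
    · · · · · · · · · ·
    · · · · · · · · · ·
    · · · · · · · · · ·
    · · · · · · · · · ·
    · · · · · · · · · ·
    · · · · · · · · · ·
    · · · · · · · · · ·
    · · · · · · · · · ·
    · · · · · · · · · ·
T2:
  2·area = 124  (B↔C swapped to make it positive)
  edge (15, 23)→(8, 20): d=(-7,-3) top-left  bias=+0
  edge (8, 20)→(12, 4): d=(4,-16) top-left  bias=+0
  edge (12, 4)→(15, 23): d=(3,19) right/bottom  bias=-1
    (5,4)@(11, 9): e=[86,4,34] → █
    (6,4)@(13, 9): e=[92,36,-4] → ·
    (5,5)@(11, 11): e=[72,12,40] → █
    (6,5)@(13, 11): e=[78,44,2] → █
    (7,5)@(15, 11): e=[84,76,-36] → ·
    (5,6)@(11, 13): e=[58,20,46] → █
    (7,6)@(15, 13): e=[70,84,-30] → ·
    (5,7)@(11, 15): e=[44,28,52] → █
    (7,7)@(15, 15): e=[56,92,-24] → ·
    (0,8)@(1, 17): e=[0,-124,248] → ·  [on edge]
    (4,8)@(9, 17): e=[24,4,96] → █
    (7,8)@(15, 17): e=[42,100,-18] → ·
    (7,11)@(15, 23): e=[0,124,0] → ·  [on edge]
  covered (15 px):
    · · · · · · · · · ·
    · · · · · · · · · ·
    · · · · · · · · · ·
    · · · · · · · · · ·
    · · · · · █ · · · ·
    · · · · · █ █ · · ·
    · · · · · █ █ · · ·
    · · · · · █ █ · · ·
    · · · · █ █ █ · · ·
    · · · · █ █ █ · · ·
    · · · · · █ █ · · ·
    · · · · · · · · · ·
T3:
  2·area = 216
  edge (18, 2)→(11, 14): d=(-7,12) right/bottom  bias=-1
  edge (11, 14)→(0, 2): d=(-11,-12) top-left  bias=+0
  edge (0, 2)→(18, 2): d=(18,0) top-left  bias=+0
    (0,1)@(1, 3): e=[197,1,18] → █
    (1,1)@(3, 3): e=[173,25,18] → █
    (2,1)@(5, 3): e=[149,49,18] → █
    (3,1)@(7, 3): e=[125,73,18] → █
    (4,1)@(9, 3): e=[101,97,18] → █
    (5,1)@(11, 3): e=[77,121,18] → █
    (6,1)@(13, 3): e=[53,145,18] → █
    (7,1)@(15, 3): e=[29,169,18] → █
    (8,1)@(17, 3): e=[5,193,18] → █
    (9,1)@(19, 3): e=[-19,217,18] → ·
    (0,2)@(1, 5): e=[183,-21,54] → ·
    (1,2)@(3, 5): e=[159,3,54] → █
  covered (29 px):
    · · · · · · · · · ·
    █ █ █ █ █ █ █ █ █ ·
    · █ █ █ █ █ █ █ · ·
    · · █ █ █ █ █ █ · ·
    · · · █ █ █ █ · · ·
    · · · · █ █ · · · ·
    · · · · · █ · · · ·
    · · · · · · · · · ·
    · · · · · · · · · ·
    · · · · · · · · · ·
    · · · · · · · · · ·
    · · · · · · · · · ·

Final: 48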